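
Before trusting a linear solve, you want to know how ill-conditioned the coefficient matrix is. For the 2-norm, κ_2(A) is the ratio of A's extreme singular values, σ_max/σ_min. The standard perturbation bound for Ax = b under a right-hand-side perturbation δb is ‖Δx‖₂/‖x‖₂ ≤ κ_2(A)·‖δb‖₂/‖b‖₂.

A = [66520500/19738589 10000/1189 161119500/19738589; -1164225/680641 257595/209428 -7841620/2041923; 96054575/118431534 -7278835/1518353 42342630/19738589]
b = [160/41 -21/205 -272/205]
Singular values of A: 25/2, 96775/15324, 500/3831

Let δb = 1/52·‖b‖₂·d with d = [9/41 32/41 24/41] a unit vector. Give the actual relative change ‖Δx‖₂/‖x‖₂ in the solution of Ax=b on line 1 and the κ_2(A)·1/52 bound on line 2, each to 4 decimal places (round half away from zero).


1.7016
1.8418

largest singular value 25/2, smallest 500/3831
κ = σ_max/σ_min = (25/2)/(500/3831) = 95.7750
κ_2(A)·‖δb‖/‖b‖ = 1.8418
solve Ax = b  →  x = [0.0471 0.3354 0.1131]
‖b‖ = 4.1231, ‖x‖ = 0.3570
with δb = [0.0174 0.0619 0.0464], A·Δx = δb → ‖Δx‖ = 0.6075
realised ‖Δx‖/‖x‖ = 1.7016
tightness: 1.7016 against a bound of 1.8418 (unrounded ratio ≈ 0.9239)


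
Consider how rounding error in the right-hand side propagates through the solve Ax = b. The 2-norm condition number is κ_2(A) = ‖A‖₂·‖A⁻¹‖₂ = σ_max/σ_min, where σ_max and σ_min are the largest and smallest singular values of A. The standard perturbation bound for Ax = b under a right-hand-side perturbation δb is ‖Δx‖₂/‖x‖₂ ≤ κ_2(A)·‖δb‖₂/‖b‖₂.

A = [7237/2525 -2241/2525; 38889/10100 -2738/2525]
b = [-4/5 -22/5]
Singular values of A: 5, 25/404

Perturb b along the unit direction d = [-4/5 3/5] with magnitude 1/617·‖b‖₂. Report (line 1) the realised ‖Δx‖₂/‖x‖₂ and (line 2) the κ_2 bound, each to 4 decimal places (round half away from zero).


0.0036
0.1310

largest singular value 5, smallest 25/404
condition number: 5 ÷ (25/404) = 80.8000
bound on ‖Δx‖/‖x‖: κ·ε = 80.8000·1/617 = 0.1310
solve Ax = b  →  x = [-9.8176 -30.8032]
2-norm of b is 4.4721; of x, 32.3299
with δb = [-0.0058 0.0043], A·Δx = δb → ‖Δx‖ = 0.1171
dividing the unrounded norms, ‖Δx‖/‖x‖ = 0.0036
so the bound overstates the realised error by a factor of ≈ 36.1459 (computed from the unrounded values)


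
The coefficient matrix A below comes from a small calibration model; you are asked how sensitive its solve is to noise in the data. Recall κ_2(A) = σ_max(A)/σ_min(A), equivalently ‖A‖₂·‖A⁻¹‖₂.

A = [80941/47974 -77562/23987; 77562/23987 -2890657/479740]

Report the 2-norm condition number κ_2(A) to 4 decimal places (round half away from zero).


form AᵀA = [105933913/7963684 -496513143/19909210; -496513143/19909210 37239596641/796368400] with trace 165512069/2755600 and determinant 923521/11022400
λ_max, λ_min = (165512069/2755600 ± √27391700130193161/7593331360000)/2 = 961/16, 961/688900
so κ_2 = √((961/16) / (961/688900)) = 207.5000

207.5000


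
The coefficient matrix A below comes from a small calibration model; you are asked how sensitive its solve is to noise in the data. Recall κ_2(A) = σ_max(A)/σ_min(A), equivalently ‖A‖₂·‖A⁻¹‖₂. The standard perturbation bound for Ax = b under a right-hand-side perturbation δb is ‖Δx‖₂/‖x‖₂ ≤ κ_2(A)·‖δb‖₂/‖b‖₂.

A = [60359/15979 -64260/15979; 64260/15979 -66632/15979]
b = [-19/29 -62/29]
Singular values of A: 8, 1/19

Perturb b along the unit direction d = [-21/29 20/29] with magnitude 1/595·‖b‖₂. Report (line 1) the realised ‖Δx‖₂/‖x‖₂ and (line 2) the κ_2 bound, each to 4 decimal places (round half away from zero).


largest singular value 8, smallest 1/19
condition number: 8 ÷ (1/19) = 152.0000
κ_2(A)·‖δb‖/‖b‖ = 0.2555
solve Ax = b  →  x = [-13.9310 -12.9224]
‖b‖ = 2.2361, ‖x‖ = 19.0016
re-solving with b+δb shifts x by Δx of norm 0.0714
dividing the unrounded norms, ‖Δx‖/‖x‖ = 0.0038
realised/bound (from unrounded values) ≈ 0.0147

0.0038
0.2555


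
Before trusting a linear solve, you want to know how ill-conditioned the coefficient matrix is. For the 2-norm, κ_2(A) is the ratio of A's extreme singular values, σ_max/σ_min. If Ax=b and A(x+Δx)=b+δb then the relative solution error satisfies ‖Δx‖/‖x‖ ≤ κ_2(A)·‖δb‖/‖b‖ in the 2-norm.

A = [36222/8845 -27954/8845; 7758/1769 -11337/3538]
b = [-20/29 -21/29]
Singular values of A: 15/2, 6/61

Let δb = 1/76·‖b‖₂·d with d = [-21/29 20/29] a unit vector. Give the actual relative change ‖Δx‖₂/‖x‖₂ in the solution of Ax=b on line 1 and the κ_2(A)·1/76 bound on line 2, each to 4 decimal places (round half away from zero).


from the listed singular values, σ₁ = 15/2, σ_n = 6/61
κ_2(A) = (15/2) / (6/61) = 76.2500
worst-case relative error ≤ 76.2500 × 1/76 = 1.0033
solve Ax = b  →  x = [-0.1067 0.0800]
2-norm of b is 1.0000; of x, 0.1333
δb = ε·‖b‖·d = [-0.0095 0.0091]; solving A·Δx = δb gives ‖Δx‖ = 0.1338
dividing the unrounded norms, ‖Δx‖/‖x‖ = 1.0033
so the bound is sharp here: realised error equals the bound

1.0033
1.0033


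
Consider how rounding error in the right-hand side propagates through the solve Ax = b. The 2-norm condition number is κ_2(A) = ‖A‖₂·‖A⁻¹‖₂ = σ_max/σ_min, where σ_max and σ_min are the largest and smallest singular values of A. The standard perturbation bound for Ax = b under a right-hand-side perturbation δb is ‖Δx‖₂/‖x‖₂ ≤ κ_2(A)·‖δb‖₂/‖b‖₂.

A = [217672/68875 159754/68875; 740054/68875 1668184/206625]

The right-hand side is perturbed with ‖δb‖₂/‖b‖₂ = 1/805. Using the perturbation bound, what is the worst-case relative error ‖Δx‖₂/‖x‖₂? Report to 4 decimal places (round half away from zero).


0.4107

M = AᵀA = [952097636/7590025 2142189056/22770075; 2142189056/22770075 4820047876/68310225]. tr(M)=535557064/2732409, det(M)=960400/2732409
char-poly roots: 196 and 4900/2732409
σ_max=√196=14, σ_min=√(4900/2732409)=(70/1653) → κ = 330.6000
worst-case relative error ≤ 330.6000 × 1/805 = 0.4107


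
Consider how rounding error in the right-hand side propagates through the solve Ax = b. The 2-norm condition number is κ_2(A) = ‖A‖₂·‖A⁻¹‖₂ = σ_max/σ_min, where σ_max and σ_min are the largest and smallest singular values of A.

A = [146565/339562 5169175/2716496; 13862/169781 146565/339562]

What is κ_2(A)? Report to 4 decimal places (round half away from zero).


form AᵀA = [13236121/68591524 470033955/548732192; 470033955/548732192 16713369025/4389857536] with trace 10446449/2611456 and determinant 625/652864
solving λ² − 10446449/2611456·λ + 625/652864 = 0 gives λ = 4, 625/2611456
κ_2(A) = √(λ_max/λ_min) = √(4 / (625/2611456)) = 129.2800

129.2800


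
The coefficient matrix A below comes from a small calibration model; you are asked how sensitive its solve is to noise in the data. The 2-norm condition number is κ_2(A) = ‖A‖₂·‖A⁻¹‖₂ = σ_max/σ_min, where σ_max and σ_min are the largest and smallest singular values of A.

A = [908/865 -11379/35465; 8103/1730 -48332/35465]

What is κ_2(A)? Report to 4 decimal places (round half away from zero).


346.0000

form AᵀA = [13791293/598580 -1005606/149645; -1005606/149645 293333/149645] with trace 2992925/119716 and determinant 625/119716
eigenvalues of AᵀA: λ = (tr ± √(tr²−4·det))/2 = 25, 25/119716
κ_2(A) = √(λ_max/λ_min) = √(25 / (25/119716)) = 346.0000


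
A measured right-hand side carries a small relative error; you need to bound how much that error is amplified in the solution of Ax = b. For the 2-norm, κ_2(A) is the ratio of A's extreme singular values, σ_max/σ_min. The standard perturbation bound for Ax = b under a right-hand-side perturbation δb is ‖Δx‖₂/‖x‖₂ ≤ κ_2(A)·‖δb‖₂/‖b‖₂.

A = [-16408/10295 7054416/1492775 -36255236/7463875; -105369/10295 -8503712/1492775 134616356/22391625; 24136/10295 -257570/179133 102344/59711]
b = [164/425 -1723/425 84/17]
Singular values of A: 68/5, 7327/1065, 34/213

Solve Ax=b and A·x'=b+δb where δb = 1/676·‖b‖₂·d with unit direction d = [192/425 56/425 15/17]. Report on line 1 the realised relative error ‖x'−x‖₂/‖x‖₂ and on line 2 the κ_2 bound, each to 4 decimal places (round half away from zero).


0.0024
0.1260

from the listed singular values, σ₁ = 68/5, σ_n = 34/213
κ = σ_max/σ_min = (68/5)/(34/213) = 85.2000
worst-case relative error ≤ 85.2000 × 1/676 = 0.1260
solve Ax = b  →  x = [0.5186 18.0855 17.3455]
2-norm of b is 6.4031; of x, 25.0643
re-solving with b+δb shifts x by Δx of norm 0.0593
realised ‖Δx‖/‖x‖ = 0.0024
realised/bound (from unrounded values) ≈ 0.0188


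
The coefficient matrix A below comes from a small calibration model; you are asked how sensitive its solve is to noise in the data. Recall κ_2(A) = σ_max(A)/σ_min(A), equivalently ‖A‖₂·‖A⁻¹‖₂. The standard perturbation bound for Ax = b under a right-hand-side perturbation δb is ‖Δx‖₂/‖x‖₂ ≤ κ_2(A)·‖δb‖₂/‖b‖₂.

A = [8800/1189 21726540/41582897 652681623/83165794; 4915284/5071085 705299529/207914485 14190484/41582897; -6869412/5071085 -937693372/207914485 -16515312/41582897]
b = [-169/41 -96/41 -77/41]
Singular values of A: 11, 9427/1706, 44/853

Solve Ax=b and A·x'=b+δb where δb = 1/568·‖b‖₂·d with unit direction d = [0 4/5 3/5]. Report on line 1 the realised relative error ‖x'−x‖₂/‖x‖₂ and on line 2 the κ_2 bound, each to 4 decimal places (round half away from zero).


σ_max = 11, σ_min = 44/853
condition number: 11 ÷ (44/853) = 213.2500
worst-case relative error ≤ 213.2500 × 1/568 = 0.3754
solve Ax = b  →  x = [41.8644 -8.6858 -39.4281]
‖b‖₂ = 5.0990 and ‖x‖₂ = 58.1605
Δx = A⁻¹·δb where δb = 1/568·5.0990·d; ‖Δx‖ = 0.1740
relative error = 0.0030
realised/bound (from unrounded values) ≈ 0.0080

0.0030
0.3754


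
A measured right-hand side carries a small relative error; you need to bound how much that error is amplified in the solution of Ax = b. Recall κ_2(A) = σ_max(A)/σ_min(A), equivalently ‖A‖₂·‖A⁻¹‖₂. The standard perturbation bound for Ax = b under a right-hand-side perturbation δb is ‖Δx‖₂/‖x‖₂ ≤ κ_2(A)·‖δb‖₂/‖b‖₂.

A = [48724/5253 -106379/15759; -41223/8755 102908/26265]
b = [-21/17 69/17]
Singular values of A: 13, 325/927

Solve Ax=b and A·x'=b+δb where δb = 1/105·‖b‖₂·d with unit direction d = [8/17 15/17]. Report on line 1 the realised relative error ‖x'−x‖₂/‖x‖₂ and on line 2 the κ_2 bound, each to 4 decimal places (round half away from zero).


σ_max = 13, σ_min = 325/927
κ_2(A) = 13 / (325/927) = 37.0800
perturbation bound = 37.0800·1/105 = 0.3531
solve Ax = b  →  x = [4.9495 6.9840]
‖b‖ = 4.2426, ‖x‖ = 8.5600
Δx = A⁻¹·δb where δb = 1/105·4.2426·d; ‖Δx‖ = 0.1153
dividing the unrounded norms, ‖Δx‖/‖x‖ = 0.0135
so the bound overstates the realised error by a factor of ≈ 26.2291 (computed from the unrounded values)

0.0135
0.3531


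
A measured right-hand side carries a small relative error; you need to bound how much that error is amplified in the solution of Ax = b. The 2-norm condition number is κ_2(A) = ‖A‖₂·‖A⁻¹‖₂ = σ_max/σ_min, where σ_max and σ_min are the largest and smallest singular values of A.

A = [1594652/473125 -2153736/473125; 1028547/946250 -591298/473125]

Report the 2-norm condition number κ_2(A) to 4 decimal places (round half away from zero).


AᵀA = [17967310297/1432622500 -5981677299/358155625; -5981677299/358155625 7981139332/358155625]; tr = 399134941/11460980, det = 193877776/358155625
eigenvalues of AᵀA: λ = (tr ± √(tr²−4·det))/2 = 3481/100, 222784/14326225
κ_2(A) = √(λ_max/λ_min) = √((3481/100) / (222784/14326225)) = 47.3125

47.3125


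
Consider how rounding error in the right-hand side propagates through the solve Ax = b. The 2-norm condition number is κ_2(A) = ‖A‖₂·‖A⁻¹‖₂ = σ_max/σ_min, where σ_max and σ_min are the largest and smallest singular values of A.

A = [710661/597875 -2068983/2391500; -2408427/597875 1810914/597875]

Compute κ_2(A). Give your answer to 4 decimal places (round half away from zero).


239.1500

M = AᵀA = [10088895474/571927225 -30265859547/2287708900; -30265859547/2287708900 90801988641/9150835600]. tr(M)=10088972649/366033424, det(M)=4862025/366033424
eigenvalues of AᵀA: λ = (tr ± √(tr²−4·det))/2 = 441/16, 11025/22877089
σ_max=√(441/16)=(21/4), σ_min=√(11025/22877089)=(105/4783) → κ = 239.1500


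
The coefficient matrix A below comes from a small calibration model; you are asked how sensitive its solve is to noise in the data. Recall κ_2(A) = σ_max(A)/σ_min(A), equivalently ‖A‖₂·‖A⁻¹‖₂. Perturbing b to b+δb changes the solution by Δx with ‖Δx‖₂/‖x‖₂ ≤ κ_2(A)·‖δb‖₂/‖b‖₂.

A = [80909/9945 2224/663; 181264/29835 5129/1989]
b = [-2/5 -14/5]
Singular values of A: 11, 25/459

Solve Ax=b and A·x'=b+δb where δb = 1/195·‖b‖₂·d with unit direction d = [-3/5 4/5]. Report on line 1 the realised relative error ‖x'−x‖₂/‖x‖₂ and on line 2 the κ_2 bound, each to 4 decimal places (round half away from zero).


0.0073
1.0357

largest singular value 11, smallest 25/459
condition number: 11 ÷ (25/459) = 201.9600
worst-case relative error ≤ 201.9600 × 1/195 = 1.0357
solve Ax = b  →  x = [13.9552 -33.9653]
‖b‖ = 2.8284, ‖x‖ = 36.7205
re-solving with b+δb shifts x by Δx of norm 0.2663
dividing the unrounded norms, ‖Δx‖/‖x‖ = 0.0073
realised/bound (from unrounded values) ≈ 0.0070


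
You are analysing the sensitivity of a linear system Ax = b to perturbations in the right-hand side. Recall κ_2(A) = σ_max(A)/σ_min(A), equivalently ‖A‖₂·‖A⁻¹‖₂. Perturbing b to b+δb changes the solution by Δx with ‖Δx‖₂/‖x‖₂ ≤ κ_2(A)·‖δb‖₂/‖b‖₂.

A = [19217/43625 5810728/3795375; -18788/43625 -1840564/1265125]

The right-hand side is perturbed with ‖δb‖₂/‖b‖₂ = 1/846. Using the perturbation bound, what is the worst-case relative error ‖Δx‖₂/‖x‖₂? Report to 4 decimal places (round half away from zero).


AᵀA = [722282033/1903140625 7427803768/5709421875; 7427803768/5709421875 76401477328/17128265625]; tr = 5305729/1096209, det = 234256/685130625
λ_max, λ_min = (5305729/1096209 ± √17593197964258609/751046357300625)/2 = 121/25, 1936/27405225
κ = σ_max/σ_min = (11/5)/(44/5235) = 261.7500
bound on ‖Δx‖/‖x‖: κ·ε = 261.7500·1/846 = 0.3094

0.3094


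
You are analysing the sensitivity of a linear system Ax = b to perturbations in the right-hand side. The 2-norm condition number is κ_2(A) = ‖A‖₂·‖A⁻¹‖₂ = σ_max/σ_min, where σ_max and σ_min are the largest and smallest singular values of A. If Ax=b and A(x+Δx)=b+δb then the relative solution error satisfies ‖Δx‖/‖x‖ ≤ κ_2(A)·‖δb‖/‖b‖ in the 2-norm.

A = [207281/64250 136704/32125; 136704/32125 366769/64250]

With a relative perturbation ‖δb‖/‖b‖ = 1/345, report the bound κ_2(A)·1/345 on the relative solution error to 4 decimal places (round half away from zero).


0.7449

AᵀA = [4708693897/165122500 1569498624/41280625; 1569498624/41280625 8370857353/165122500]; tr = 10463641/132098, det = 62742241/660490000
eigenvalues of AᵀA: λ = (tr ± √(tr²−4·det))/2 = 7921/100, 7921/6604900
κ_2(A) = √(λ_max/λ_min) = √((7921/100) / (7921/6604900)) = 257.0000
perturbation bound = 257.0000·1/345 = 0.7449


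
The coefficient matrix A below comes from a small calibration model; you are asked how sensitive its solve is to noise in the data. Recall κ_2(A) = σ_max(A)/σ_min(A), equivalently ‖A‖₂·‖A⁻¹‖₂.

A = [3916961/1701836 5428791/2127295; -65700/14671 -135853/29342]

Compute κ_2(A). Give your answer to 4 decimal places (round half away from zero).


69.0400

M = AᵀA = [254066688289/10021611664 333315472959/12527014580; 333315472959/12527014580 1750606496941/62635072900]. tr(M)=15878826629/297907600, det(M)=28398241/47665216
λ_max, λ_min = (15878826629/297907600 ± √251925633818326213641/88748938137760000)/2 = 5329/100, 133225/11916304
σ_max=√(5329/100)=(73/10), σ_min=√(133225/11916304)=(365/3452) → κ = 69.0400


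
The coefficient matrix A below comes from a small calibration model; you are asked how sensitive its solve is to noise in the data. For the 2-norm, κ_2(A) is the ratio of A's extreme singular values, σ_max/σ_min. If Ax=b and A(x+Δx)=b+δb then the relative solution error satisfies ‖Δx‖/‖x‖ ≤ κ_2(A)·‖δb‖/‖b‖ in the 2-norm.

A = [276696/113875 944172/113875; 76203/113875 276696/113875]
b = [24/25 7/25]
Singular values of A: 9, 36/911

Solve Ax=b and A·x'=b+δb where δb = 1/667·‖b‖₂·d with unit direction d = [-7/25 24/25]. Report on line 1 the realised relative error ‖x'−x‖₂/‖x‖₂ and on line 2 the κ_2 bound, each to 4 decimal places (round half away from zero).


0.3415
0.3415

largest singular value 9, smallest 36/911
condition number: 9 ÷ (36/911) = 227.7500
bound on ‖Δx‖/‖x‖: κ·ε = 227.7500·1/667 = 0.3415
solve Ax = b  →  x = [0.0311 0.1067]
2-norm of b is 1.0000; of x, 0.1111
δb = ε·‖b‖·d = [-0.0004 0.0014]; solving A·Δx = δb gives ‖Δx‖ = 0.0379
realised ‖Δx‖/‖x‖ = 0.3415
tightness: 0.3415 against a bound of 0.3415; the bound is attained (ratio 1)


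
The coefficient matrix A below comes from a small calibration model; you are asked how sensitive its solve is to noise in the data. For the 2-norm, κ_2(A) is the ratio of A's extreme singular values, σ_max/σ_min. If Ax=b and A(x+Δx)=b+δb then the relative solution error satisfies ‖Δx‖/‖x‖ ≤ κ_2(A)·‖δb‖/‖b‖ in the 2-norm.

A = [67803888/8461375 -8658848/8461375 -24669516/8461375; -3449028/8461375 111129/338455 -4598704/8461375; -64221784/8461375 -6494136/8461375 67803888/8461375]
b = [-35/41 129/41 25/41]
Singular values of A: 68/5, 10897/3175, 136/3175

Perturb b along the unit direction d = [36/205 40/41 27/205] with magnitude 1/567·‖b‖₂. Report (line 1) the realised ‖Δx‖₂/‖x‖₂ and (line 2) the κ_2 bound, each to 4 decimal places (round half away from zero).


from the listed singular values, σ₁ = 68/5, σ_n = 136/3175
condition number: (68/5) ÷ (136/3175) = 317.5000
perturbation bound = 317.5000·1/567 = 0.5600
solve Ax = b  →  x = [15.9421 64.7614 21.3787]
‖b‖₂ = 3.3166 and ‖x‖₂ = 70.0374
δb = ε·‖b‖·d = [0.0010 0.0057 0.0008]; solving A·Δx = δb gives ‖Δx‖ = 0.1366
relative error = 0.0019
realised/bound (from unrounded values) ≈ 0.0035

0.0019
0.5600


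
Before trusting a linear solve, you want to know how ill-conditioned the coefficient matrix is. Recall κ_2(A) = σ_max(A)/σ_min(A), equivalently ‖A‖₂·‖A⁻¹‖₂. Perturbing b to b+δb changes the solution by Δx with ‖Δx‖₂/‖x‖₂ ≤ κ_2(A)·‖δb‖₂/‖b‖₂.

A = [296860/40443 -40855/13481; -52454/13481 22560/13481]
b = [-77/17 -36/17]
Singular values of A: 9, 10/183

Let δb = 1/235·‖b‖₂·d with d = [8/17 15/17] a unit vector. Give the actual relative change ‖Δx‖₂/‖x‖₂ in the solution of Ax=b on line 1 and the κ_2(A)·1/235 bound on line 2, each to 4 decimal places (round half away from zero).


0.0053
0.7009

σ_max = 9, σ_min = 10/183
κ_2(A) = 9 / (10/183) = 164.7000
bound on ‖Δx‖/‖x‖: κ·ε = 164.7000·1/235 = 0.7009
solve Ax = b  →  x = [-28.4615 -67.4410]
‖b‖ = 5.0000, ‖x‖ = 73.2008
re-solving with b+δb shifts x by Δx of norm 0.3894
relative error = 0.0053
so the bound overstates the realised error by a factor of ≈ 131.7614 (computed from the unrounded values)


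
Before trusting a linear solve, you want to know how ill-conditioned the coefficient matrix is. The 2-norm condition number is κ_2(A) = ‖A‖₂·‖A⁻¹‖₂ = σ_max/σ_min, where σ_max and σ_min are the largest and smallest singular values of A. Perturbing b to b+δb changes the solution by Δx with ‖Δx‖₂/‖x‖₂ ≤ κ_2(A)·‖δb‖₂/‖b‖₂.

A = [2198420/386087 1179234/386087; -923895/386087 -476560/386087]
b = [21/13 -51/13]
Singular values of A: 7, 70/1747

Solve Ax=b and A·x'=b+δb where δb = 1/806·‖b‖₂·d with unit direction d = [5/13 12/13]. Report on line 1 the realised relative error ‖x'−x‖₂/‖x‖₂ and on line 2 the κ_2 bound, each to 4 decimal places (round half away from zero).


0.0018
0.2167

σ_max = 7, σ_min = 70/1747
κ = σ_max/σ_min = 7/(70/1747) = 174.7000
perturbation bound = 174.7000·1/806 = 0.2167
solve Ax = b  →  x = [35.6118 -65.8613]
‖b‖ = 4.2426, ‖x‖ = 74.8727
with δb = [0.0020 0.0049], A·Δx = δb → ‖Δx‖ = 0.1314
dividing the unrounded norms, ‖Δx‖/‖x‖ = 0.0018
so the bound overstates the realised error by a factor of ≈ 123.5336 (computed from the unrounded values)


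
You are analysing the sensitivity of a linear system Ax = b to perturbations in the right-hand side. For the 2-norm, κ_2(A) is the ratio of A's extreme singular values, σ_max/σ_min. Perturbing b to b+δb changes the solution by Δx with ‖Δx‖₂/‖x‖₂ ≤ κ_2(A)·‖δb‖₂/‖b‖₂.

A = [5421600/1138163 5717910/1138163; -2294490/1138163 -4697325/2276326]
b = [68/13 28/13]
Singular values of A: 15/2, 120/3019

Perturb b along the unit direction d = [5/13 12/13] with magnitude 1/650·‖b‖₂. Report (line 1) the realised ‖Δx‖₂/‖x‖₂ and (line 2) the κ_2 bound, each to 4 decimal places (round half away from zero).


σ_max = 15/2, σ_min = 120/3019
κ = σ_max/σ_min = (15/2)/(120/3019) = 188.6875
κ_2(A)·‖δb‖/‖b‖ = 0.2903
solve Ax = b  →  x = [-72.5046 69.7885]
‖b‖ = 5.6569, ‖x‖ = 100.6347
δb = ε·‖b‖·d = [0.0033 0.0080]; solving A·Δx = δb gives ‖Δx‖ = 0.2189
realised ‖Δx‖/‖x‖ = 0.0022
realised/bound (from unrounded values) ≈ 0.0075

0.0022
0.2903


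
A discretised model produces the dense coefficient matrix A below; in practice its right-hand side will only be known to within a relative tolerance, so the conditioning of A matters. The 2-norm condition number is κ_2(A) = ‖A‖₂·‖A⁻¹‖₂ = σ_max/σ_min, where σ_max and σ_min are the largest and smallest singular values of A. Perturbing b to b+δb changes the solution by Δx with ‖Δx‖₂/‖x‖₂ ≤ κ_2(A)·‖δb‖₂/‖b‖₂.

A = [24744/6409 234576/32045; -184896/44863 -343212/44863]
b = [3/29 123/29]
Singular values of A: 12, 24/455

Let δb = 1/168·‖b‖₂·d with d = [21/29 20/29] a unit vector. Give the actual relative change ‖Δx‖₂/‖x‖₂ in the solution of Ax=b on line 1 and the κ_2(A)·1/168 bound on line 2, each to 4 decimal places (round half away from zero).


from the listed singular values, σ₁ = 12, σ_n = 24/455
κ = σ_max/σ_min = 12/(24/455) = 227.5000
worst-case relative error ≤ 227.5000 × 1/168 = 1.3542
solve Ax = b  →  x = [-50.3015 26.5441]
‖b‖ = 4.2426, ‖x‖ = 56.8755
δb = ε·‖b‖·d = [0.0183 0.0174]; solving A·Δx = δb gives ‖Δx‖ = 0.4788
relative error = 0.0084
realised/bound (from unrounded values) ≈ 0.0062

0.0084
1.3542


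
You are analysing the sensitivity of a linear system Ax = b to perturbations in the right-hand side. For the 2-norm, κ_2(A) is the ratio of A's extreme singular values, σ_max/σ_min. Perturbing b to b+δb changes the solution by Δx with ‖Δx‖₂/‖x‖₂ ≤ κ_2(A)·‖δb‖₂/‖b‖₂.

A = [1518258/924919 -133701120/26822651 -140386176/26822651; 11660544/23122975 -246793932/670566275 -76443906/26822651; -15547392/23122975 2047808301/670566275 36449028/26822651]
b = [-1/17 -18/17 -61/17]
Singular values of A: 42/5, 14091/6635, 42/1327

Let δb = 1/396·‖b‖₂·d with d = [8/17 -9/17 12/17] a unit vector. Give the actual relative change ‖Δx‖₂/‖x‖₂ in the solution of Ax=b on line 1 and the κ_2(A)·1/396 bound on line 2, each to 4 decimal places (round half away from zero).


σ_max = 42/5, σ_min = 42/1327
κ = σ_max/σ_min = (42/5)/(42/1327) = 265.4000
worst-case relative error ≤ 265.4000 × 1/396 = 0.6702
solve Ax = b  →  x = [-61.6231 -10.6693 -9.1545]
2-norm of b is 3.7417; of x, 63.2064
Δx = A⁻¹·δb where δb = 1/396·3.7417·d; ‖Δx‖ = 0.2985
relative error = 0.0047
realised/bound (from unrounded values) ≈ 0.0070

0.0047
0.6702


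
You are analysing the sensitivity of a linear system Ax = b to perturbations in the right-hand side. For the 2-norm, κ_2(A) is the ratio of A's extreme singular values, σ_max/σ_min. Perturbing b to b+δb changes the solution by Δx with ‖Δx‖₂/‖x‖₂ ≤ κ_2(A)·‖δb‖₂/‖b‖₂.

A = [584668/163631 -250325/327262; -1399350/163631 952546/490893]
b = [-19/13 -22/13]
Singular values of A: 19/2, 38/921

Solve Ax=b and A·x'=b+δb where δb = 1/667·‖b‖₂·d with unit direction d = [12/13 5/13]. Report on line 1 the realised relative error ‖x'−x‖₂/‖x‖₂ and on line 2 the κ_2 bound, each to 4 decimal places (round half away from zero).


0.0017
0.3452

from the listed singular values, σ₁ = 19/2, σ_n = 38/921
κ = σ_max/σ_min = (19/2)/(38/921) = 230.2500
bound on ‖Δx‖/‖x‖: κ·ε = 230.2500·1/667 = 0.3452
solve Ax = b  →  x = [-10.5379 -47.3145]
2-norm of b is 2.2361; of x, 48.4738
δb = ε·‖b‖·d = [0.0031 0.0013]; solving A·Δx = δb gives ‖Δx‖ = 0.0813
relative error = 0.0017
so the bound overstates the realised error by a factor of ≈ 205.9423 (computed from the unrounded values)


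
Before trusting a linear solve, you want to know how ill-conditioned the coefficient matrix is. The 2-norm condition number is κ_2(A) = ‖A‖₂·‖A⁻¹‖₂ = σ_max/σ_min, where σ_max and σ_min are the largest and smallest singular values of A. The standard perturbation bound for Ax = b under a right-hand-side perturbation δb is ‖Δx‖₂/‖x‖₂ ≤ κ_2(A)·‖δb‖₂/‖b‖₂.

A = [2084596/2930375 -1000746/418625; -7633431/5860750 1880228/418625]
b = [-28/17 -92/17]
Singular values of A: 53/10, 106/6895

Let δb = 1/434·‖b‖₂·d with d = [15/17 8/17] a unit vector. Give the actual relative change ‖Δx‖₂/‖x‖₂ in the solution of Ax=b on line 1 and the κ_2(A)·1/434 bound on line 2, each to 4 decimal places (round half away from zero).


from the listed singular values, σ₁ = 53/10, σ_n = 106/6895
κ = σ_max/σ_min = (53/10)/(106/6895) = 344.7500
κ_2(A)·‖δb‖/‖b‖ = 0.7944
solve Ax = b  →  x = [-249.5698 -73.5774]
‖b‖ = 5.6569, ‖x‖ = 260.1898
re-solving with b+δb shifts x by Δx of norm 0.8478
relative error = 0.0033
so the bound overstates the realised error by a factor of ≈ 243.7761 (computed from the unrounded values)

0.0033
0.7944


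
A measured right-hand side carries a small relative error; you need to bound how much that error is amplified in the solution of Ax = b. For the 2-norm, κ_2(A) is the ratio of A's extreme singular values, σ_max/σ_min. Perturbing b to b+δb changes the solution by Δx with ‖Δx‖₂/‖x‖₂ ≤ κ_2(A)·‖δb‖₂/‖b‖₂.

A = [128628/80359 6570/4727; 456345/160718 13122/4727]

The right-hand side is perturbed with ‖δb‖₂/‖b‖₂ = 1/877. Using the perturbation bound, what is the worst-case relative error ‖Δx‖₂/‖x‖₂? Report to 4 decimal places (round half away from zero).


0.0465

form AᵀA = [949589649/89378116 225833265/22344529; 225833265/22344529 215351784/22344529] with trace 2153385/106276 and determinant 6561/26569
λ_max, λ_min = (2153385/106276 ± √4625910528849/11294588176)/2 = 81/4, 324/26569
κ_2(A) = √(λ_max/λ_min) = √((81/4) / (324/26569)) = 40.7500
bound on ‖Δx‖/‖x‖: κ·ε = 40.7500·1/877 = 0.0465


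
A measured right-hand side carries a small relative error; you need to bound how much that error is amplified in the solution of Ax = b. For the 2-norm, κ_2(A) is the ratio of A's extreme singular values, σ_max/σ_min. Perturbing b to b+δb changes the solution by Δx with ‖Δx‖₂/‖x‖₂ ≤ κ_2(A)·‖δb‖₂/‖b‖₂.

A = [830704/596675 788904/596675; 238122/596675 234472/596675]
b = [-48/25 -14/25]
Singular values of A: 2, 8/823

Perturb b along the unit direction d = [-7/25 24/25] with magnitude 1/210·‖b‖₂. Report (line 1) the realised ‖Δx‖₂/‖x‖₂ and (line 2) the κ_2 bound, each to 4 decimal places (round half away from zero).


σ_max = 2, σ_min = 8/823
condition number: 2 ÷ (8/823) = 205.7500
worst-case relative error ≤ 205.7500 × 1/210 = 0.9798
solve Ax = b  →  x = [-0.7241 -0.6897]
‖b‖ = 2.0000, ‖x‖ = 1.0000
Δx = A⁻¹·δb where δb = 1/210·2.0000·d; ‖Δx‖ = 0.9798
realised ‖Δx‖/‖x‖ = 0.9798
realised/bound = 1 exactly: the bound is attained for this b and d

0.9798
0.9798


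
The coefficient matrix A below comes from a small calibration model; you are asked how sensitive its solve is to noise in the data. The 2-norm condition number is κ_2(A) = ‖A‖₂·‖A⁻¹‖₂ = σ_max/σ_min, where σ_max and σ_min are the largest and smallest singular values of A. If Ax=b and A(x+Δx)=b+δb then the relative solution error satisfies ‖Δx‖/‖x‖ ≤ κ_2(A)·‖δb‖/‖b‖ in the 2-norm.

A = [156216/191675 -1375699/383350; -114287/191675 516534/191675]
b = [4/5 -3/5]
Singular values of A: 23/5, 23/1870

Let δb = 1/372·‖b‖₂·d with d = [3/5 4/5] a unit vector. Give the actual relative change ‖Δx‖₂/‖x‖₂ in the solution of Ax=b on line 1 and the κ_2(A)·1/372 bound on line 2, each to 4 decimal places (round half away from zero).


1.0054
1.0054

largest singular value 23/5, smallest 23/1870
κ = σ_max/σ_min = (23/5)/(23/1870) = 374.0000
worst-case relative error ≤ 374.0000 × 1/372 = 1.0054
solve Ax = b  →  x = [0.0477 -0.2121]
2-norm of b is 1.0000; of x, 0.2174
re-solving with b+δb shifts x by Δx of norm 0.2186
relative error = 1.0054
so the bound is sharp here: realised error equals the bound


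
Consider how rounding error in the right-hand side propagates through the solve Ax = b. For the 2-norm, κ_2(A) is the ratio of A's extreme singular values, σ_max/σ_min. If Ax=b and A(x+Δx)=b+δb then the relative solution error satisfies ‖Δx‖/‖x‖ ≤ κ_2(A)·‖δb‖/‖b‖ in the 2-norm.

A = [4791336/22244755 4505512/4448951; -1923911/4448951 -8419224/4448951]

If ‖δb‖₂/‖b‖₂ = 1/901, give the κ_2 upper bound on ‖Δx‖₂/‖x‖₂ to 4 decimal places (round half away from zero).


0.1771

M = AᵀA = [399628854889/1712211505225 354936367368/342442301045; 354936367368/342442301045 315512010880/68488460209]. tr(M)=4930058969/1018567225, det(M)=937024/1018567225
solving λ² − 4930058969/1018567225·λ + 937024/1018567225 = 0 gives λ = 121/25, 7744/40742689
σ_max=√(121/25)=(11/5), σ_min=√(7744/40742689)=(88/6383) → κ = 159.5750
worst-case relative error ≤ 159.5750 × 1/901 = 0.1771


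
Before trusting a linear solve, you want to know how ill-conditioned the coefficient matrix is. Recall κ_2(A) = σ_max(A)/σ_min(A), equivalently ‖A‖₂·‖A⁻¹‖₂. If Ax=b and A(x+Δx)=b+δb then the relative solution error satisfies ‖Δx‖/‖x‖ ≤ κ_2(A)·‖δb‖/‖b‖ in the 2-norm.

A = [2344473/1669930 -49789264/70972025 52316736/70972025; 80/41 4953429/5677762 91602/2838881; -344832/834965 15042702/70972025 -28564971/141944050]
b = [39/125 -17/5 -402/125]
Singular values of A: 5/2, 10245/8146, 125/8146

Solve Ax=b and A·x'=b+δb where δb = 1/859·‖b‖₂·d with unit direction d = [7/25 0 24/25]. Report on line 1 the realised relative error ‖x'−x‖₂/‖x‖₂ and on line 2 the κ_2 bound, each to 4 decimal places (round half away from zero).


from the listed singular values, σ₁ = 5/2, σ_n = 125/8146
κ = σ_max/σ_min = (5/2)/(125/8146) = 162.9200
worst-case relative error ≤ 162.9200 × 1/859 = 0.1897
solve Ax = b  →  x = [42.1350 -91.9453 -167.3286]
‖b‖₂ = 4.6904 and ‖x‖₂ = 195.5202
Δx = A⁻¹·δb where δb = 1/859·4.6904·d; ‖Δx‖ = 0.3558
dividing the unrounded norms, ‖Δx‖/‖x‖ = 0.0018
tightness: 0.0018 against a bound of 0.1897 (unrounded ratio ≈ 0.0096)

0.0018
0.1897


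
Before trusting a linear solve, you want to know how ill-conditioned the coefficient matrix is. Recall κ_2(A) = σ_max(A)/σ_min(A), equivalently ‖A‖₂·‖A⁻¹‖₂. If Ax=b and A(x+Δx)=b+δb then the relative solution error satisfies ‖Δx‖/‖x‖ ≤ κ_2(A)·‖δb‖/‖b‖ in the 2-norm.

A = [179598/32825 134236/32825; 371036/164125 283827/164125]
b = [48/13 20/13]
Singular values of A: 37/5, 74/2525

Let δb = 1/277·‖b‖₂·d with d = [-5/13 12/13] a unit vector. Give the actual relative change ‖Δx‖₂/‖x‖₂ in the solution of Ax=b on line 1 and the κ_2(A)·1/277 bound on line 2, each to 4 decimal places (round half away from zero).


0.9116
0.9116

σ_max = 37/5, σ_min = 74/2525
κ = σ_max/σ_min = (37/5)/(74/2525) = 252.5000
perturbation bound = 252.5000·1/277 = 0.9116
solve Ax = b  →  x = [0.4324 0.3243]
‖b‖ = 4.0000, ‖x‖ = 0.5405
δb = ε·‖b‖·d = [-0.0056 0.0133]; solving A·Δx = δb gives ‖Δx‖ = 0.4927
dividing the unrounded norms, ‖Δx‖/‖x‖ = 0.9116
realised/bound = 1 exactly: the bound is attained for this b and d


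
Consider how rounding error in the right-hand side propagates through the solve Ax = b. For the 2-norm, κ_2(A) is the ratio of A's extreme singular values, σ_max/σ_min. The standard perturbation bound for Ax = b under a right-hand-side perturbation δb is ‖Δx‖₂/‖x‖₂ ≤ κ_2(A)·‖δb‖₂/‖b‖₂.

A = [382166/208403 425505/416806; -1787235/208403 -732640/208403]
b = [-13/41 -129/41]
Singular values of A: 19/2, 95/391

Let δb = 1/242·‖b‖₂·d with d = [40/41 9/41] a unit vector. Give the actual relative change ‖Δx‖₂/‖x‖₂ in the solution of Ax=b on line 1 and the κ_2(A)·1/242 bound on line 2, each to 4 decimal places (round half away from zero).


0.0130
0.1616

σ_max = 19/2, σ_min = 95/391
κ = σ_max/σ_min = (19/2)/(95/391) = 39.1000
κ_2(A)·‖δb‖/‖b‖ = 0.1616
solve Ax = b  →  x = [1.8745 -3.6777]
2-norm of b is 3.1623; of x, 4.1279
with δb = [0.0127 0.0029], A·Δx = δb → ‖Δx‖ = 0.0538
dividing the unrounded norms, ‖Δx‖/‖x‖ = 0.0130
tightness: 0.0130 against a bound of 0.1616 (unrounded ratio ≈ 0.0806)


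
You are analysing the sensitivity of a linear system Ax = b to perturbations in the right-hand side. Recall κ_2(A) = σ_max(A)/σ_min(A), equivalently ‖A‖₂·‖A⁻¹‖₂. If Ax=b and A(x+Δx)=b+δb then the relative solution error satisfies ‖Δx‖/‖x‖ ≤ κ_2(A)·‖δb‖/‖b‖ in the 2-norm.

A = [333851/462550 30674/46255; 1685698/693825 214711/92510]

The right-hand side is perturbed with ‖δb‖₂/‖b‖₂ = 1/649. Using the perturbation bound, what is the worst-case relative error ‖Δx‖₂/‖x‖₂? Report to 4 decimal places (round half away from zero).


AᵀA = [19791071041/3080916036 1570638160/256743003; 1570638160/256743003 1994575625/342324004]; tr = 22438913/1831698, det = 60025/14653584
solving λ² − 22438913/1831698·λ + 60025/14653584 = 0 gives λ = 49/4, 1225/3663396
κ_2(A) = √(λ_max/λ_min) = √((49/4) / (1225/3663396)) = 191.4000
perturbation bound = 191.4000·1/649 = 0.2949

0.2949


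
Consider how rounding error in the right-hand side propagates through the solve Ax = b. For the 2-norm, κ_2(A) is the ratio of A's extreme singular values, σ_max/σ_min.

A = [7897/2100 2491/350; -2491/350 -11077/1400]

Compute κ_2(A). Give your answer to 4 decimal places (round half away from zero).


8.4000

M = AᵀA = [11429821/176400 4884851/58800; 4884851/58800 8879249/78400]. tr(M)=5025301/28224, det(M)=197262025/451584
λ_max, λ_min = (5025301/28224 ± √23861769292201/796594176)/2 = 2809/16, 70225/28224
so κ_2 = √((2809/16) / (70225/28224)) = 8.4000


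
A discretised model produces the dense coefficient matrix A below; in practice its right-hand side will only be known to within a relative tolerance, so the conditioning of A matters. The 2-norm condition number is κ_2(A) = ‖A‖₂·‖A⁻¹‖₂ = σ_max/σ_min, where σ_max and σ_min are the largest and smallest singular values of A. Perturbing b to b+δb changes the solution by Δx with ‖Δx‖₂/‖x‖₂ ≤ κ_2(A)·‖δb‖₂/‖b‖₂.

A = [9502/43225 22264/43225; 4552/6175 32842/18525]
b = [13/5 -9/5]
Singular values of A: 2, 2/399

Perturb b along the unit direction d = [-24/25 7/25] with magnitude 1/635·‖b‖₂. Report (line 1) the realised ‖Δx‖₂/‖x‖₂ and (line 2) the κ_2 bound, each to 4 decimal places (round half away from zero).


0.0017
0.6283

from the listed singular values, σ₁ = 2, σ_n = 2/399
κ = σ_max/σ_min = 2/(2/399) = 399.0000
worst-case relative error ≤ 399.0000 × 1/635 = 0.6283
solve Ax = b  →  x = [552.2692 -230.6538]
‖b‖ = 3.1623, ‖x‖ = 598.5002
re-solving with b+δb shifts x by Δx of norm 0.9935
relative error = 0.0017
so the bound overstates the realised error by a factor of ≈ 378.5248 (computed from the unrounded values)


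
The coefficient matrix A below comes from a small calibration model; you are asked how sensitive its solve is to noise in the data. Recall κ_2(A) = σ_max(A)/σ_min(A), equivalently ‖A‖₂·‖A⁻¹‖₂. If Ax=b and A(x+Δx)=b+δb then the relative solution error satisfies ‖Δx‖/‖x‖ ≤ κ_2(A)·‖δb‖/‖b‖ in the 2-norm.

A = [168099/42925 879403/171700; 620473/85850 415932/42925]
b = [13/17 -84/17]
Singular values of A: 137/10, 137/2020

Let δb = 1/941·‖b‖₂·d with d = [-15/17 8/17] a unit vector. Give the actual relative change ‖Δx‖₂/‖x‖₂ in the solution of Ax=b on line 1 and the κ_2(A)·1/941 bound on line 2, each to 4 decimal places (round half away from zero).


σ_max = 137/10, σ_min = 137/2020
condition number: (137/10) ÷ (137/2020) = 202.0000
κ_2(A)·‖δb‖/‖b‖ = 0.2147
solve Ax = b  →  x = [35.2117 -26.7737]
‖b‖ = 5.0000, ‖x‖ = 44.2345
Δx = A⁻¹·δb where δb = 1/941·5.0000·d; ‖Δx‖ = 0.0783
realised ‖Δx‖/‖x‖ = 0.0018
tightness: 0.0018 against a bound of 0.2147 (unrounded ratio ≈ 0.0083)

0.0018
0.2147


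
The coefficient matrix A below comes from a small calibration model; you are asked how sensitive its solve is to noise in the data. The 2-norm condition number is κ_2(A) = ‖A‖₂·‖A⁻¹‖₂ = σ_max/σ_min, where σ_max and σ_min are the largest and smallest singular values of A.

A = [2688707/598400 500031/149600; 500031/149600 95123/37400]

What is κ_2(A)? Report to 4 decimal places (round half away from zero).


form AᵀA = [449185653889/14323302400 84218721237/3580825600; 84218721237/3580825600 15792206521/895206400] with trace 28074438329/572932096 and determinant 37515625/572932096
eigenvalues of AᵀA: λ = (tr ± √(tr²−4·det))/2 = 49, 765625/572932096
σ_max=√49=7, σ_min=√(765625/572932096)=(875/23936) → κ = 191.4880

191.4880


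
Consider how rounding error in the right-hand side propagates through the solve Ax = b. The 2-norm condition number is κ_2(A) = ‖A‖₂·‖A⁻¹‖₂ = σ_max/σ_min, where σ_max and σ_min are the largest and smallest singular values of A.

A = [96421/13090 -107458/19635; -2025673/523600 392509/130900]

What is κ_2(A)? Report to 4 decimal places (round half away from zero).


AᵀA = [65669778161/948640000 -36935124239/711480000; -36935124239/711480000 20780133361/533610000]; tr = 36940405489/341510400, det = 714025/853776
λ_max, λ_min = (36940405489/341510400 ± √1364203402550365329121/116629353308160000)/2 = 2704/25, 105625/13660416
κ_2(A) = √(λ_max/λ_min) = √((2704/25) / (105625/13660416)) = 118.2720

118.2720


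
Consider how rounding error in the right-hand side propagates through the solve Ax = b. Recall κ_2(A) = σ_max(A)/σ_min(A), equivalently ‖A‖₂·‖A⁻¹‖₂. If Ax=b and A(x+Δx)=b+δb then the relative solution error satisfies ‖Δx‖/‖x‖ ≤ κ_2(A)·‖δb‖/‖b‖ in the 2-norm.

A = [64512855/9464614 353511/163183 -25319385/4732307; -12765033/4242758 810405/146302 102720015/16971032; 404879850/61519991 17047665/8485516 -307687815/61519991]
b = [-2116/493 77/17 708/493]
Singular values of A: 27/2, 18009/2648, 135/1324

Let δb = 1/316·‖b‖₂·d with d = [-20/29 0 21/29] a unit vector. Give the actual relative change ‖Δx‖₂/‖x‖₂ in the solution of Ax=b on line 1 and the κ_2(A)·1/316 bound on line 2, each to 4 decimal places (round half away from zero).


largest singular value 27/2, smallest 135/1324
κ = σ_max/σ_min = (27/2)/(135/1324) = 132.4000
bound on ‖Δx‖/‖x‖: κ·ε = 132.4000·1/316 = 0.4190
solve Ax = b  →  x = [24.8762 -14.6811 26.5497]
‖b‖ = 6.4031, ‖x‖ = 39.2332
Δx = A⁻¹·δb where δb = 1/316·6.4031·d; ‖Δx‖ = 0.1987
dividing the unrounded norms, ‖Δx‖/‖x‖ = 0.0051
tightness: 0.0051 against a bound of 0.4190 (unrounded ratio ≈ 0.0121)

0.0051
0.4190
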